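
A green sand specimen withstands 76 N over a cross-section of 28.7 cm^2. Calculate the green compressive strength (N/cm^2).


Formula: Compressive Strength = Force / Area
Strength = 76 N / 28.7 cm^2 = 2.6481 N/cm^2


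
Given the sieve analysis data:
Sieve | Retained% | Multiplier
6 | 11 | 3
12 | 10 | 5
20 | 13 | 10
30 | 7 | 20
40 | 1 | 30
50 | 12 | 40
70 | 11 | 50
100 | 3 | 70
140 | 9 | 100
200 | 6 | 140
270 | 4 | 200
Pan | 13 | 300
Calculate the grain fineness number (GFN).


Formula: GFN = sum(pct * multiplier) / sum(pct)
sum(pct * multiplier) = 8063
sum(pct) = 100
GFN = 8063 / 100 = 80.63

Answer: 80.63


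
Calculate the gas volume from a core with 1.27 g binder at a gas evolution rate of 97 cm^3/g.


Formula: V_gas = W_binder * gas_evolution_rate
V = 1.27 g * 97 cm^3/g = 123.1900 cm^3


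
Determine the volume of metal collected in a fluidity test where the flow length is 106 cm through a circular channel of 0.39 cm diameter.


Formula: V = pi * (d/2)^2 * L  (cylinder volume)
Radius = 0.39/2 = 0.195 cm
V = pi * 0.195^2 * 106 = 12.6627 cm^3


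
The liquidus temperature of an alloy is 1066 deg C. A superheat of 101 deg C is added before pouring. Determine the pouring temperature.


Formula: T_pour = T_melt + Superheat
T_pour = 1066 + 101 = 1167 deg C

Answer: 1167 deg C


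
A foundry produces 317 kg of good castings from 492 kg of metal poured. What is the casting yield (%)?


Formula: Casting Yield = (W_good / W_total) * 100
Yield = (317 kg / 492 kg) * 100 = 64.4309%

64.4309%


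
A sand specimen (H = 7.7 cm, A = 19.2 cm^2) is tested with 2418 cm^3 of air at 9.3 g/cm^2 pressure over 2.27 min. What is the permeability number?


Formula: Permeability Number P = (V * H) / (p * A * t)
Numerator: V * H = 2418 * 7.7 = 18618.6
Denominator: p * A * t = 9.3 * 19.2 * 2.27 = 405.3312
P = 18618.6 / 405.3312 = 45.9343

Answer: 45.9343


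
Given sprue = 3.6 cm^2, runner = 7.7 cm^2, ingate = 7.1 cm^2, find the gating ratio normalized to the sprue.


Sprue:Runner:Ingate = 1 : 7.7/3.6 : 7.1/3.6 = 1:2.14:1.97

1:2.14:1.97


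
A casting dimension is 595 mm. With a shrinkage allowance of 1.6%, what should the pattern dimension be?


Formula: L_pattern = L_casting * (1 + shrinkage_rate/100)
Shrinkage factor = 1 + 1.6/100 = 1.016
L_pattern = 595 mm * 1.016 = 604.5200 mm

Answer: 604.5200 mm


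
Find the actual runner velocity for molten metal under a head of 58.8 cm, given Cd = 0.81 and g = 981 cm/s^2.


Formula: v = Cd * sqrt(2 * g * h)  (Torricelli with discharge coefficient)
2*g*h = 2 * 981 * 58.8 = 115365.6 cm^2/s^2
sqrt(115365.6) = 339.65512 cm/s
v = 0.81 * 339.65512 = 275.1206 cm/s


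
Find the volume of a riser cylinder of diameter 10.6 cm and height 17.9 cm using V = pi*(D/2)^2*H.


Formula: V = pi * (D/2)^2 * H  (cylinder volume)
Radius = D/2 = 10.6/2 = 5.3 cm
V = pi * 5.3^2 * 17.9 = 1579.6273 cm^3


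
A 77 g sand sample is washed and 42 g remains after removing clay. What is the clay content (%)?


Formula: Clay% = (W_total - W_washed) / W_total * 100
Clay mass = 77 - 42 = 35 g
Clay% = 35 / 77 * 100 = 45.4545%

Final answer: 45.4545%


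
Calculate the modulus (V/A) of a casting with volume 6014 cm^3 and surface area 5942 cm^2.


Formula: Casting Modulus M = V / A
M = 6014 cm^3 / 5942 cm^2 = 1.0121 cm

Final answer: 1.0121 cm


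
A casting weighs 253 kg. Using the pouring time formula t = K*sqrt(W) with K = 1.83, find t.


Formula: t = K * sqrt(W)
sqrt(W) = sqrt(253) = 15.90597
t = 1.83 * 15.90597 = 29.1079 s

29.1079 s


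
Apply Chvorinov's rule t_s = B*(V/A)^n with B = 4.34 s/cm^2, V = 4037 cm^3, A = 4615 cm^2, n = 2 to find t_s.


Formula: t_s = B * (V/A)^n  (Chvorinov's rule, n=2)
Modulus M = V/A = 4037/4615 = 0.874756 cm
M^2 = 0.874756^2 = 0.765198 cm^2
t_s = 4.34 * 0.765198 = 3.3210 s

Final answer: 3.3210 s


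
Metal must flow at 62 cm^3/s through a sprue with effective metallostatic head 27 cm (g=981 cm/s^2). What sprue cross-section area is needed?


Formula: v = sqrt(2*g*h), A = Q/v
Velocity: v = sqrt(2 * 981 * 27) = sqrt(52974) = 230.1608 cm/s
Sprue area: A = Q / v = 62 / 230.1608 = 0.2694 cm^2

Answer: 0.2694 cm^2


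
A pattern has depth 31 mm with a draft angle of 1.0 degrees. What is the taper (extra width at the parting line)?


Formula: taper = depth * tan(draft_angle)
tan(1.0 deg) = 0.0174551
taper = 31 mm * 0.0174551 = 0.5411 mm

0.5411 mm


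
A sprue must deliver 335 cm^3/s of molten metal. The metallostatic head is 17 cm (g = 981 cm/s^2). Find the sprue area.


Formula: v = sqrt(2*g*h), A = Q/v
Velocity: v = sqrt(2 * 981 * 17) = sqrt(33354) = 182.6308 cm/s
Sprue area: A = Q / v = 335 / 182.6308 = 1.8343 cm^2

1.8343 cm^2


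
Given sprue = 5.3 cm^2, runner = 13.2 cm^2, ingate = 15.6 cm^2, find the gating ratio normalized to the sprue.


Sprue:Runner:Ingate = 1 : 13.2/5.3 : 15.6/5.3 = 1:2.49:2.94

1:2.49:2.94


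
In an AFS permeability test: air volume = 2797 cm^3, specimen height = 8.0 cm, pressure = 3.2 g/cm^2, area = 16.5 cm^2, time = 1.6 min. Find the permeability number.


Formula: Permeability Number P = (V * H) / (p * A * t)
Numerator: V * H = 2797 * 8.0 = 22376.0
Denominator: p * A * t = 3.2 * 16.5 * 1.6 = 84.48
P = 22376.0 / 84.48 = 264.8674

Answer: 264.8674


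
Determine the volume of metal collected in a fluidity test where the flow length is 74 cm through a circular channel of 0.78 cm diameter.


Formula: V = pi * (d/2)^2 * L  (cylinder volume)
Radius = 0.78/2 = 0.39 cm
V = pi * 0.39^2 * 74 = 35.3599 cm^3


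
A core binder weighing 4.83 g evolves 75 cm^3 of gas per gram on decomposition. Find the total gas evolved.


Formula: V_gas = W_binder * gas_evolution_rate
V = 4.83 g * 75 cm^3/g = 362.2500 cm^3

Answer: 362.2500 cm^3


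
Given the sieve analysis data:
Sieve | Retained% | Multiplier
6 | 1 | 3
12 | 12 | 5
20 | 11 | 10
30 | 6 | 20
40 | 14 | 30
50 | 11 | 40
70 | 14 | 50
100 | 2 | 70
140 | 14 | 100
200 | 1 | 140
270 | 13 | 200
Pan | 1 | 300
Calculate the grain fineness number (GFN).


Formula: GFN = sum(pct * multiplier) / sum(pct)
sum(pct * multiplier) = 6433
sum(pct) = 100
GFN = 6433 / 100 = 64.33

64.33


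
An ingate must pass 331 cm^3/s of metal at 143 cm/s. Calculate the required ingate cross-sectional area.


Formula: A_ingate = Q / v  (continuity equation)
A = 331 cm^3/s / 143 cm/s = 2.3147 cm^2


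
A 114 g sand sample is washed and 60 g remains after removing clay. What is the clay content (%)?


Formula: Clay% = (W_total - W_washed) / W_total * 100
Clay mass = 114 - 60 = 54 g
Clay% = 54 / 114 * 100 = 47.3684%

Answer: 47.3684%


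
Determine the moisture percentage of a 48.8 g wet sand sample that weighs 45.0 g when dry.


Formula: MC = (W_wet - W_dry) / W_wet * 100
Water mass = 48.8 - 45.0 = 3.8 g
MC = 3.8 / 48.8 * 100 = 7.7869%

7.7869%


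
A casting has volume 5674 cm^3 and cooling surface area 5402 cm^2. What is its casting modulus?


Formula: Casting Modulus M = V / A
M = 5674 cm^3 / 5402 cm^2 = 1.0504 cm


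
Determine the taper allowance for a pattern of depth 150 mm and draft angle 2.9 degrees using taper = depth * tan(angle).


Formula: taper = depth * tan(draft_angle)
tan(2.9 deg) = 0.0506578
taper = 150 mm * 0.0506578 = 7.5987 mm

Final answer: 7.5987 mm


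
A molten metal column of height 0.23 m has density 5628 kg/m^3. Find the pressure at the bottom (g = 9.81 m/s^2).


Formula: P = rho * g * h
rho * g = 5628 * 9.81 = 55210.68 N/m^3
P = 55210.68 * 0.23 = 12698.4564 Pa


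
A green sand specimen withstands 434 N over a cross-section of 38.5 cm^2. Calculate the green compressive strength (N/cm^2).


Formula: Compressive Strength = Force / Area
Strength = 434 N / 38.5 cm^2 = 11.2727 N/cm^2

Answer: 11.2727 N/cm^2


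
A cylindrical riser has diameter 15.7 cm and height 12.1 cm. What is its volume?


Formula: V = pi * (D/2)^2 * H  (cylinder volume)
Radius = D/2 = 15.7/2 = 7.85 cm
V = pi * 7.85^2 * 12.1 = 2342.4728 cm^3

2342.4728 cm^3


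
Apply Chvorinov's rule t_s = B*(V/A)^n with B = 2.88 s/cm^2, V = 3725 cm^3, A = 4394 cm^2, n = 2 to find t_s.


Formula: t_s = B * (V/A)^n  (Chvorinov's rule, n=2)
Modulus M = V/A = 3725/4394 = 0.847747 cm
M^2 = 0.847747^2 = 0.718675 cm^2
t_s = 2.88 * 0.718675 = 2.0698 s

Answer: 2.0698 s


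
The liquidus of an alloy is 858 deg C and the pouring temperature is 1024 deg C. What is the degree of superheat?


Formula: Superheat = T_pour - T_melt
Superheat = 1024 - 858 = 166 deg C


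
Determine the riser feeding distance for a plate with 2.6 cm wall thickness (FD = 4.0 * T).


Formula: FD = 4.0 * T  (riser feeding-distance rule)
FD = 4.0 * 2.6 cm = 10.4000 cm

10.4000 cm


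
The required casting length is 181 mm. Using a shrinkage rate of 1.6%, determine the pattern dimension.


Formula: L_pattern = L_casting * (1 + shrinkage_rate/100)
Shrinkage factor = 1 + 1.6/100 = 1.016
L_pattern = 181 mm * 1.016 = 183.8960 mm

Final answer: 183.8960 mm


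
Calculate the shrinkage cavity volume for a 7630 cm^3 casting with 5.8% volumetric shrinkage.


Formula: V_shrink = V_casting * shrinkage_pct / 100
V_shrink = 7630 cm^3 * 5.8 / 100 = 442.5400 cm^3

Final answer: 442.5400 cm^3


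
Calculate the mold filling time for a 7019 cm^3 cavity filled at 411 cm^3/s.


Formula: t_fill = V_mold / Q_flow
t = 7019 cm^3 / 411 cm^3/s = 17.0779 s


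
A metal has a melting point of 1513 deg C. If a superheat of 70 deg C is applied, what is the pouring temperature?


Formula: T_pour = T_melt + Superheat
T_pour = 1513 + 70 = 1583 deg C

1583 deg C


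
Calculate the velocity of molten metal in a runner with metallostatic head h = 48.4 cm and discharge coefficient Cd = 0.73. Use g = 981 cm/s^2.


Formula: v = Cd * sqrt(2 * g * h)  (Torricelli with discharge coefficient)
2*g*h = 2 * 981 * 48.4 = 94960.8 cm^2/s^2
sqrt(94960.8) = 308.15710 cm/s
v = 0.73 * 308.15710 = 224.9547 cm/s

224.9547 cm/s


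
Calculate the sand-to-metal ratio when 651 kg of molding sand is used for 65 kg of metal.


Formula: Sand-to-Metal Ratio = W_sand / W_metal
Ratio = 651 kg / 65 kg = 10.0154


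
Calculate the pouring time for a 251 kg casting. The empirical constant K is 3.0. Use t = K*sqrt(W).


Formula: t = K * sqrt(W)
sqrt(W) = sqrt(251) = 15.84298
t = 3.0 * 15.84298 = 47.5289 s

Answer: 47.5289 s


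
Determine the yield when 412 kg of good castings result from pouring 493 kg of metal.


Formula: Casting Yield = (W_good / W_total) * 100
Yield = (412 kg / 493 kg) * 100 = 83.5700%


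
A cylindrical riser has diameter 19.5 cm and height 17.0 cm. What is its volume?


Formula: V = pi * (D/2)^2 * H  (cylinder volume)
Radius = D/2 = 19.5/2 = 9.75 cm
V = pi * 9.75^2 * 17.0 = 5077.0101 cm^3

Answer: 5077.0101 cm^3


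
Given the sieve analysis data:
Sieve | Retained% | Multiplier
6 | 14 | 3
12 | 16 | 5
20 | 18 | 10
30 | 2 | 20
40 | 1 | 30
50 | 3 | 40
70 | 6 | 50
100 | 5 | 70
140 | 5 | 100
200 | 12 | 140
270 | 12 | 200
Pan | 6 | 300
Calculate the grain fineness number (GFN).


Formula: GFN = sum(pct * multiplier) / sum(pct)
sum(pct * multiplier) = 7522
sum(pct) = 100
GFN = 7522 / 100 = 75.22

Final answer: 75.22


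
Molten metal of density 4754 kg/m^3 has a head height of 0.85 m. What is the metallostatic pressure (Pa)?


Formula: P = rho * g * h
rho * g = 4754 * 9.81 = 46636.74 N/m^3
P = 46636.74 * 0.85 = 39641.2290 Pa

Final answer: 39641.2290 Pa


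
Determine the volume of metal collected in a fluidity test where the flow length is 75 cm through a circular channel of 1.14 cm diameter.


Formula: V = pi * (d/2)^2 * L  (cylinder volume)
Radius = 1.14/2 = 0.57 cm
V = pi * 0.57^2 * 75 = 76.5528 cm^3

76.5528 cm^3


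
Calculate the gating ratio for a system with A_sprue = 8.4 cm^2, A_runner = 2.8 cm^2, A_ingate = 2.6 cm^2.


Sprue:Runner:Ingate = 1 : 2.8/8.4 : 2.6/8.4 = 1:0.33:0.31

Final answer: 1:0.33:0.31


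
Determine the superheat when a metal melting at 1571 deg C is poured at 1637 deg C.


Formula: Superheat = T_pour - T_melt
Superheat = 1637 - 1571 = 66 deg C

66 deg C


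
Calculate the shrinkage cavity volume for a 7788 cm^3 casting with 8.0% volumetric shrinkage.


Formula: V_shrink = V_casting * shrinkage_pct / 100
V_shrink = 7788 cm^3 * 8.0 / 100 = 623.0400 cm^3

623.0400 cm^3


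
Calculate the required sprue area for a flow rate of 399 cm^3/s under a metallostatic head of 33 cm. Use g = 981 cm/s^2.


Formula: v = sqrt(2*g*h), A = Q/v
Velocity: v = sqrt(2 * 981 * 33) = sqrt(64746) = 254.4524 cm/s
Sprue area: A = Q / v = 399 / 254.4524 = 1.5681 cm^2

Final answer: 1.5681 cm^2


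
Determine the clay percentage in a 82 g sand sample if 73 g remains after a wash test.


Formula: Clay% = (W_total - W_washed) / W_total * 100
Clay mass = 82 - 73 = 9 g
Clay% = 9 / 82 * 100 = 10.9756%

10.9756%


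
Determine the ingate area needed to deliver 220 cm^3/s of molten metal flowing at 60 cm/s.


Formula: A_ingate = Q / v  (continuity equation)
A = 220 cm^3/s / 60 cm/s = 3.6667 cm^2


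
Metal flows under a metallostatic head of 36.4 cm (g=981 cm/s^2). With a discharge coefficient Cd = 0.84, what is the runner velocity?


Formula: v = Cd * sqrt(2 * g * h)  (Torricelli with discharge coefficient)
2*g*h = 2 * 981 * 36.4 = 71416.8 cm^2/s^2
sqrt(71416.8) = 267.23922 cm/s
v = 0.84 * 267.23922 = 224.4809 cm/s


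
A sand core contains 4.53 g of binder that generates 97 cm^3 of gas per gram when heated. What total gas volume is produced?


Formula: V_gas = W_binder * gas_evolution_rate
V = 4.53 g * 97 cm^3/g = 439.4100 cm^3

Answer: 439.4100 cm^3


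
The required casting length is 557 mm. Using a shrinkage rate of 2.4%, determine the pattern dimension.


Formula: L_pattern = L_casting * (1 + shrinkage_rate/100)
Shrinkage factor = 1 + 2.4/100 = 1.024
L_pattern = 557 mm * 1.024 = 570.3680 mm

570.3680 mm


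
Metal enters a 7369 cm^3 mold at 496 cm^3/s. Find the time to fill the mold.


Formula: t_fill = V_mold / Q_flow
t = 7369 cm^3 / 496 cm^3/s = 14.8569 s


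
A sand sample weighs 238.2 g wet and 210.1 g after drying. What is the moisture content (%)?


Formula: MC = (W_wet - W_dry) / W_wet * 100
Water mass = 238.2 - 210.1 = 28.1 g
MC = 28.1 / 238.2 * 100 = 11.7968%


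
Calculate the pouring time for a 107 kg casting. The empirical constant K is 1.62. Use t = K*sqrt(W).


Formula: t = K * sqrt(W)
sqrt(W) = sqrt(107) = 10.34408
t = 1.62 * 10.34408 = 16.7574 s


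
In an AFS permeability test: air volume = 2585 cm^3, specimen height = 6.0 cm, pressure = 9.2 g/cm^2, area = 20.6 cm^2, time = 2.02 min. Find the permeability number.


Formula: Permeability Number P = (V * H) / (p * A * t)
Numerator: V * H = 2585 * 6.0 = 15510.0
Denominator: p * A * t = 9.2 * 20.6 * 2.02 = 382.8304
P = 15510.0 / 382.8304 = 40.5140

Answer: 40.5140


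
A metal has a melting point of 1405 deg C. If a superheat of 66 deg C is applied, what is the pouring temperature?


Formula: T_pour = T_melt + Superheat
T_pour = 1405 + 66 = 1471 deg C

Answer: 1471 deg C


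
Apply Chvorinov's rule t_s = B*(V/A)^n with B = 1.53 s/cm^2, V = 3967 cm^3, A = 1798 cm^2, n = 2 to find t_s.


Formula: t_s = B * (V/A)^n  (Chvorinov's rule, n=2)
Modulus M = V/A = 3967/1798 = 2.206340 cm
M^2 = 2.206340^2 = 4.867936 cm^2
t_s = 1.53 * 4.867936 = 7.4479 s

Final answer: 7.4479 s


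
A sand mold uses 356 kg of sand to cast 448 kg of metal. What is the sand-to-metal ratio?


Formula: Sand-to-Metal Ratio = W_sand / W_metal
Ratio = 356 kg / 448 kg = 0.7946

Answer: 0.7946


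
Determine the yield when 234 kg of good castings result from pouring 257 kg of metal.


Formula: Casting Yield = (W_good / W_total) * 100
Yield = (234 kg / 257 kg) * 100 = 91.0506%

91.0506%


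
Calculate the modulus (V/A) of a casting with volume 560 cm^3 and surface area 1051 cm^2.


Formula: Casting Modulus M = V / A
M = 560 cm^3 / 1051 cm^2 = 0.5328 cm

Final answer: 0.5328 cm


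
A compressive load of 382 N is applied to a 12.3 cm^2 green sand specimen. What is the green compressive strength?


Formula: Compressive Strength = Force / Area
Strength = 382 N / 12.3 cm^2 = 31.0569 N/cm^2

Answer: 31.0569 N/cm^2


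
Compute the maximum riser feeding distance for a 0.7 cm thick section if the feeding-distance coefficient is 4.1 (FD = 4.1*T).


Formula: FD = 4.1 * T  (riser feeding-distance rule)
FD = 4.1 * 0.7 cm = 2.8700 cm

Final answer: 2.8700 cm


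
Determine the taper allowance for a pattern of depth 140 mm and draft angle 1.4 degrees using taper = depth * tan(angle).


Formula: taper = depth * tan(draft_angle)
tan(1.4 deg) = 0.0244395
taper = 140 mm * 0.0244395 = 3.4215 mm

Answer: 3.4215 mm


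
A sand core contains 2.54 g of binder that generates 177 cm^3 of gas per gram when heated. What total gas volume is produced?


Formula: V_gas = W_binder * gas_evolution_rate
V = 2.54 g * 177 cm^3/g = 449.5800 cm^3


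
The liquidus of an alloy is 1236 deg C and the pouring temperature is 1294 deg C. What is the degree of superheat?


Formula: Superheat = T_pour - T_melt
Superheat = 1294 - 1236 = 58 deg C


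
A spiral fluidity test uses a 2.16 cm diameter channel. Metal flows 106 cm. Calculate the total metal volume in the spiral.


Formula: V = pi * (d/2)^2 * L  (cylinder volume)
Radius = 2.16/2 = 1.08 cm
V = pi * 1.08^2 * 106 = 388.4215 cm^3

388.4215 cm^3


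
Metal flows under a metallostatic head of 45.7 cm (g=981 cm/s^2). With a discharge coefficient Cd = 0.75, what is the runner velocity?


Formula: v = Cd * sqrt(2 * g * h)  (Torricelli with discharge coefficient)
2*g*h = 2 * 981 * 45.7 = 89663.4 cm^2/s^2
sqrt(89663.4) = 299.43847 cm/s
v = 0.75 * 299.43847 = 224.5789 cm/s

224.5789 cm/s


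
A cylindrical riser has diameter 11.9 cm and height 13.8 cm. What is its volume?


Formula: V = pi * (D/2)^2 * H  (cylinder volume)
Radius = D/2 = 11.9/2 = 5.95 cm
V = pi * 5.95^2 * 13.8 = 1534.8392 cm^3

1534.8392 cm^3


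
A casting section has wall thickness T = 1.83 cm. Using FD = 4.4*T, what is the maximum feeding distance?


Formula: FD = 4.4 * T  (riser feeding-distance rule)
FD = 4.4 * 1.83 cm = 8.0520 cm

8.0520 cm


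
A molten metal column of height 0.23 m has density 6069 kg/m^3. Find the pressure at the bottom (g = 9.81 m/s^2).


Formula: P = rho * g * h
rho * g = 6069 * 9.81 = 59536.89 N/m^3
P = 59536.89 * 0.23 = 13693.4847 Pa

Final answer: 13693.4847 Pa


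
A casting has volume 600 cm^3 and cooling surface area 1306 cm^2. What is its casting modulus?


Formula: Casting Modulus M = V / A
M = 600 cm^3 / 1306 cm^2 = 0.4594 cm

Final answer: 0.4594 cm


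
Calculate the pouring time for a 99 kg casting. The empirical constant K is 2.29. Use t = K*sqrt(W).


Formula: t = K * sqrt(W)
sqrt(W) = sqrt(99) = 9.94987
t = 2.29 * 9.94987 = 22.7852 s

22.7852 s


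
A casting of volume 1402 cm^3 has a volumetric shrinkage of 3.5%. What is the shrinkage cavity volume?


Formula: V_shrink = V_casting * shrinkage_pct / 100
V_shrink = 1402 cm^3 * 3.5 / 100 = 49.0700 cm^3

49.0700 cm^3


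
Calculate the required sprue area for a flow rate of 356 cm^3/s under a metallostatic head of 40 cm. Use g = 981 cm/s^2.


Formula: v = sqrt(2*g*h), A = Q/v
Velocity: v = sqrt(2 * 981 * 40) = sqrt(78480) = 280.1428 cm/s
Sprue area: A = Q / v = 356 / 280.1428 = 1.2708 cm^2

Answer: 1.2708 cm^2


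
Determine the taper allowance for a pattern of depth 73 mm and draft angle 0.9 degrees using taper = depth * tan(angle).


Formula: taper = depth * tan(draft_angle)
tan(0.9 deg) = 0.0157093
taper = 73 mm * 0.0157093 = 1.1468 mm

Answer: 1.1468 mm


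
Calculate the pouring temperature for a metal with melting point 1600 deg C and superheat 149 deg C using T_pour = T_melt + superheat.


Formula: T_pour = T_melt + Superheat
T_pour = 1600 + 149 = 1749 deg C

Final answer: 1749 deg C


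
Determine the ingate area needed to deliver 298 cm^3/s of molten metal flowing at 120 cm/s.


Formula: A_ingate = Q / v  (continuity equation)
A = 298 cm^3/s / 120 cm/s = 2.4833 cm^2


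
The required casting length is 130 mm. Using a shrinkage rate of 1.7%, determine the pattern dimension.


Formula: L_pattern = L_casting * (1 + shrinkage_rate/100)
Shrinkage factor = 1 + 1.7/100 = 1.017
L_pattern = 130 mm * 1.017 = 132.2100 mm

Answer: 132.2100 mm


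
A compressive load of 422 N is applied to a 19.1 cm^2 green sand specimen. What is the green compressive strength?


Formula: Compressive Strength = Force / Area
Strength = 422 N / 19.1 cm^2 = 22.0942 N/cm^2

Final answer: 22.0942 N/cm^2


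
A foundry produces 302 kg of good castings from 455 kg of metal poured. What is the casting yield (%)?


Formula: Casting Yield = (W_good / W_total) * 100
Yield = (302 kg / 455 kg) * 100 = 66.3736%

Final answer: 66.3736%


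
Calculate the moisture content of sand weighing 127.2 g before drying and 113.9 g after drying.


Formula: MC = (W_wet - W_dry) / W_wet * 100
Water mass = 127.2 - 113.9 = 13.3 g
MC = 13.3 / 127.2 * 100 = 10.4560%


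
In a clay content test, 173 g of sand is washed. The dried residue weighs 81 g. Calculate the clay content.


Formula: Clay% = (W_total - W_washed) / W_total * 100
Clay mass = 173 - 81 = 92 g
Clay% = 92 / 173 * 100 = 53.1792%

Final answer: 53.1792%


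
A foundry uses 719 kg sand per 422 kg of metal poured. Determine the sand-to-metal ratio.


Formula: Sand-to-Metal Ratio = W_sand / W_metal
Ratio = 719 kg / 422 kg = 1.7038


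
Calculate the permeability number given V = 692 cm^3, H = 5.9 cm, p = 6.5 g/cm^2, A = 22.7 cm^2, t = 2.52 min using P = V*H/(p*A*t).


Formula: Permeability Number P = (V * H) / (p * A * t)
Numerator: V * H = 692 * 5.9 = 4082.8
Denominator: p * A * t = 6.5 * 22.7 * 2.52 = 371.826
P = 4082.8 / 371.826 = 10.9804

10.9804


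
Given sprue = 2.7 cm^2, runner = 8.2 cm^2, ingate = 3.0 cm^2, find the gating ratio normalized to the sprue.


Sprue:Runner:Ingate = 1 : 8.2/2.7 : 3.0/2.7 = 1:3.04:1.11


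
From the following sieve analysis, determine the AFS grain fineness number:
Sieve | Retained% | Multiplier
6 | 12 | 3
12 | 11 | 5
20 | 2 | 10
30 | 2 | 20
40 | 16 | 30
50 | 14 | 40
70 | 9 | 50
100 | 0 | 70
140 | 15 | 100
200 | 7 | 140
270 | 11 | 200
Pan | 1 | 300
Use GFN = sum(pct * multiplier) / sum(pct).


Formula: GFN = sum(pct * multiplier) / sum(pct)
sum(pct * multiplier) = 6621
sum(pct) = 100
GFN = 6621 / 100 = 66.21

Final answer: 66.21


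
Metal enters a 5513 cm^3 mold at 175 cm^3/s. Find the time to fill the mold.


Formula: t_fill = V_mold / Q_flow
t = 5513 cm^3 / 175 cm^3/s = 31.5029 s

Answer: 31.5029 s


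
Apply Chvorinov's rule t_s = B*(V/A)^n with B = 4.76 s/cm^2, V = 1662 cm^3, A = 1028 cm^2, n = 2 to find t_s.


Formula: t_s = B * (V/A)^n  (Chvorinov's rule, n=2)
Modulus M = V/A = 1662/1028 = 1.616732 cm
M^2 = 1.616732^2 = 2.613822 cm^2
t_s = 4.76 * 2.613822 = 12.4418 s


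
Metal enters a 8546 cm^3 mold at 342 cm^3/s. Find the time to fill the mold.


Formula: t_fill = V_mold / Q_flow
t = 8546 cm^3 / 342 cm^3/s = 24.9883 s

24.9883 s


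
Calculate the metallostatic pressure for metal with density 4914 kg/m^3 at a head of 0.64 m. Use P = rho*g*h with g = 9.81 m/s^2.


Formula: P = rho * g * h
rho * g = 4914 * 9.81 = 48206.34 N/m^3
P = 48206.34 * 0.64 = 30852.0576 Pa

30852.0576 Pa


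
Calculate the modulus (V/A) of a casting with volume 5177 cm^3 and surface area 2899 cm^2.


Formula: Casting Modulus M = V / A
M = 5177 cm^3 / 2899 cm^2 = 1.7858 cm


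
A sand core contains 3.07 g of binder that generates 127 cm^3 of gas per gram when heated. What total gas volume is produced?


Formula: V_gas = W_binder * gas_evolution_rate
V = 3.07 g * 127 cm^3/g = 389.8900 cm^3


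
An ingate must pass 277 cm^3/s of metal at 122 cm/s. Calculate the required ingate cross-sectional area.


Formula: A_ingate = Q / v  (continuity equation)
A = 277 cm^3/s / 122 cm/s = 2.2705 cm^2

Answer: 2.2705 cm^2


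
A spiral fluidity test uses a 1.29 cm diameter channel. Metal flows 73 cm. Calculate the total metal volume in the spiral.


Formula: V = pi * (d/2)^2 * L  (cylinder volume)
Radius = 1.29/2 = 0.645 cm
V = pi * 0.645^2 * 73 = 95.4096 cm^3

Final answer: 95.4096 cm^3


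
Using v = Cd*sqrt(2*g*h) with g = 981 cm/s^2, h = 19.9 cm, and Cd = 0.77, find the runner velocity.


Formula: v = Cd * sqrt(2 * g * h)  (Torricelli with discharge coefficient)
2*g*h = 2 * 981 * 19.9 = 39043.8 cm^2/s^2
sqrt(39043.8) = 197.59504 cm/s
v = 0.77 * 197.59504 = 152.1482 cm/s

Answer: 152.1482 cm/s


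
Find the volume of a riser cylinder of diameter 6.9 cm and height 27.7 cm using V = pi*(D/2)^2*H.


Formula: V = pi * (D/2)^2 * H  (cylinder volume)
Radius = D/2 = 6.9/2 = 3.45 cm
V = pi * 3.45^2 * 27.7 = 1035.7807 cm^3

Final answer: 1035.7807 cm^3


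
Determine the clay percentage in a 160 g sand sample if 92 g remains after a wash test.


Formula: Clay% = (W_total - W_washed) / W_total * 100
Clay mass = 160 - 92 = 68 g
Clay% = 68 / 160 * 100 = 42.5000%

Answer: 42.5000%


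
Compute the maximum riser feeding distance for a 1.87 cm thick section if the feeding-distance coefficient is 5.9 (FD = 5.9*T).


Formula: FD = 5.9 * T  (riser feeding-distance rule)
FD = 5.9 * 1.87 cm = 11.0330 cm

Answer: 11.0330 cm


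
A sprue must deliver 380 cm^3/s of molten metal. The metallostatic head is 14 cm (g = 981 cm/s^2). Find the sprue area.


Formula: v = sqrt(2*g*h), A = Q/v
Velocity: v = sqrt(2 * 981 * 14) = sqrt(27468) = 165.7347 cm/s
Sprue area: A = Q / v = 380 / 165.7347 = 2.2928 cm^2

Final answer: 2.2928 cm^2


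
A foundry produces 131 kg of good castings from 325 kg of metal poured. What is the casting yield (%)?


Formula: Casting Yield = (W_good / W_total) * 100
Yield = (131 kg / 325 kg) * 100 = 40.3077%

Answer: 40.3077%


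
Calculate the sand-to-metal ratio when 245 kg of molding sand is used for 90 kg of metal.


Formula: Sand-to-Metal Ratio = W_sand / W_metal
Ratio = 245 kg / 90 kg = 2.7222

2.7222


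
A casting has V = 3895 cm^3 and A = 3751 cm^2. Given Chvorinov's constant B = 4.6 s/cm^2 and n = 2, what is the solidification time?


Formula: t_s = B * (V/A)^n  (Chvorinov's rule, n=2)
Modulus M = V/A = 3895/3751 = 1.038390 cm
M^2 = 1.038390^2 = 1.078254 cm^2
t_s = 4.6 * 1.078254 = 4.9600 s

Answer: 4.9600 s


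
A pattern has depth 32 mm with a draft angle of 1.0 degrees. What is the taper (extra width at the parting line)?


Formula: taper = depth * tan(draft_angle)
tan(1.0 deg) = 0.0174551
taper = 32 mm * 0.0174551 = 0.5586 mm

Answer: 0.5586 mm


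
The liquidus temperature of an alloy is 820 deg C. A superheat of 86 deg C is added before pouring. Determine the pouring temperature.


Formula: T_pour = T_melt + Superheat
T_pour = 820 + 86 = 906 deg C


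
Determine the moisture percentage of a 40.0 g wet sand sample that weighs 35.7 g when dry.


Formula: MC = (W_wet - W_dry) / W_wet * 100
Water mass = 40.0 - 35.7 = 4.3 g
MC = 4.3 / 40.0 * 100 = 10.7500%

Answer: 10.7500%


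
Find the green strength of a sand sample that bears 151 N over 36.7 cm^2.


Formula: Compressive Strength = Force / Area
Strength = 151 N / 36.7 cm^2 = 4.1144 N/cm^2


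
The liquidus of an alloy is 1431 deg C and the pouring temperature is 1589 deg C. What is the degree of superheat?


Formula: Superheat = T_pour - T_melt
Superheat = 1589 - 1431 = 158 deg C

Final answer: 158 deg C


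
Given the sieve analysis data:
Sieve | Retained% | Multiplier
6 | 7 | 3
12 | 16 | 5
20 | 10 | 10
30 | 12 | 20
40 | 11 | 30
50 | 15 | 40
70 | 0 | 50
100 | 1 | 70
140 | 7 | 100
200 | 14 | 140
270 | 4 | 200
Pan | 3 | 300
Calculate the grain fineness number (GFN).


Formula: GFN = sum(pct * multiplier) / sum(pct)
sum(pct * multiplier) = 5801
sum(pct) = 100
GFN = 5801 / 100 = 58.01

58.01


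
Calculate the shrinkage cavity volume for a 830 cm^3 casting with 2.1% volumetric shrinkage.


Formula: V_shrink = V_casting * shrinkage_pct / 100
V_shrink = 830 cm^3 * 2.1 / 100 = 17.4300 cm^3

Answer: 17.4300 cm^3


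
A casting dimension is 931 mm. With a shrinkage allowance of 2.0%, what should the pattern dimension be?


Formula: L_pattern = L_casting * (1 + shrinkage_rate/100)
Shrinkage factor = 1 + 2.0/100 = 1.02
L_pattern = 931 mm * 1.02 = 949.6200 mm


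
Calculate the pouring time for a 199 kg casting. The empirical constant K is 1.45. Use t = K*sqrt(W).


Formula: t = K * sqrt(W)
sqrt(W) = sqrt(199) = 14.10674
t = 1.45 * 14.10674 = 20.4548 s


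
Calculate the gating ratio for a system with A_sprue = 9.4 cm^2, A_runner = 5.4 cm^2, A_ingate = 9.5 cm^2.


Sprue:Runner:Ingate = 1 : 5.4/9.4 : 9.5/9.4 = 1:0.57:1.01

1:0.57:1.01


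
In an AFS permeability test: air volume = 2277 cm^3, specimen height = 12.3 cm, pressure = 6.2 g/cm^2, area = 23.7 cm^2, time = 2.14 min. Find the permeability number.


Formula: Permeability Number P = (V * H) / (p * A * t)
Numerator: V * H = 2277 * 12.3 = 28007.1
Denominator: p * A * t = 6.2 * 23.7 * 2.14 = 314.4516
P = 28007.1 / 314.4516 = 89.0665


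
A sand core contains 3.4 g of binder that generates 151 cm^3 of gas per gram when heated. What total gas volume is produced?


Formula: V_gas = W_binder * gas_evolution_rate
V = 3.4 g * 151 cm^3/g = 513.4000 cm^3

Answer: 513.4000 cm^3


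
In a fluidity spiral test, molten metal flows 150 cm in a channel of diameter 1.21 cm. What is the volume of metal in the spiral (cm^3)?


Formula: V = pi * (d/2)^2 * L  (cylinder volume)
Radius = 1.21/2 = 0.605 cm
V = pi * 0.605^2 * 150 = 172.4852 cm^3


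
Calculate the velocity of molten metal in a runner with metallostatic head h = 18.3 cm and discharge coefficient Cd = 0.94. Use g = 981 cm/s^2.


Formula: v = Cd * sqrt(2 * g * h)  (Torricelli with discharge coefficient)
2*g*h = 2 * 981 * 18.3 = 35904.6 cm^2/s^2
sqrt(35904.6) = 189.48509 cm/s
v = 0.94 * 189.48509 = 178.1160 cm/s

Answer: 178.1160 cm/s


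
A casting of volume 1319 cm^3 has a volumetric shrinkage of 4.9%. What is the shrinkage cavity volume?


Formula: V_shrink = V_casting * shrinkage_pct / 100
V_shrink = 1319 cm^3 * 4.9 / 100 = 64.6310 cm^3

Answer: 64.6310 cm^3


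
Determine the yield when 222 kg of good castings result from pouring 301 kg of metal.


Formula: Casting Yield = (W_good / W_total) * 100
Yield = (222 kg / 301 kg) * 100 = 73.7542%


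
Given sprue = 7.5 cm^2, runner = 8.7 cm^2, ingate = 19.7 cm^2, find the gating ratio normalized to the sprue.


Sprue:Runner:Ingate = 1 : 8.7/7.5 : 19.7/7.5 = 1:1.16:2.63

1:1.16:2.63


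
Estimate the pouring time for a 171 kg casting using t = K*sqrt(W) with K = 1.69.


Formula: t = K * sqrt(W)
sqrt(W) = sqrt(171) = 13.07670
t = 1.69 * 13.07670 = 22.0996 s

Final answer: 22.0996 s


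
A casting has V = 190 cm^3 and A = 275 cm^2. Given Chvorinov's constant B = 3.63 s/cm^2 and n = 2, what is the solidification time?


Formula: t_s = B * (V/A)^n  (Chvorinov's rule, n=2)
Modulus M = V/A = 190/275 = 0.690909 cm
M^2 = 0.690909^2 = 0.477355 cm^2
t_s = 3.63 * 0.477355 = 1.7328 s

Final answer: 1.7328 s


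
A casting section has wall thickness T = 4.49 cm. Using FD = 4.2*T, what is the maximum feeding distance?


Formula: FD = 4.2 * T  (riser feeding-distance rule)
FD = 4.2 * 4.49 cm = 18.8580 cm

Final answer: 18.8580 cm


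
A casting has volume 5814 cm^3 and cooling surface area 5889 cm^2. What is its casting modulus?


Formula: Casting Modulus M = V / A
M = 5814 cm^3 / 5889 cm^2 = 0.9873 cm

0.9873 cm


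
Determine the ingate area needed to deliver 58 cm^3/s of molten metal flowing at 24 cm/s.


Formula: A_ingate = Q / v  (continuity equation)
A = 58 cm^3/s / 24 cm/s = 2.4167 cm^2

Answer: 2.4167 cm^2


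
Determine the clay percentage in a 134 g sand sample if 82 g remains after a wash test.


Formula: Clay% = (W_total - W_washed) / W_total * 100
Clay mass = 134 - 82 = 52 g
Clay% = 52 / 134 * 100 = 38.8060%

Answer: 38.8060%


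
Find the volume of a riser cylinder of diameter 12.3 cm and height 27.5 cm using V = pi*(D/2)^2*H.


Formula: V = pi * (D/2)^2 * H  (cylinder volume)
Radius = D/2 = 12.3/2 = 6.15 cm
V = pi * 6.15^2 * 27.5 = 3267.6294 cm^3

3267.6294 cm^3


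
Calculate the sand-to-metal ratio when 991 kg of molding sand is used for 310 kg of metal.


Formula: Sand-to-Metal Ratio = W_sand / W_metal
Ratio = 991 kg / 310 kg = 3.1968

Answer: 3.1968


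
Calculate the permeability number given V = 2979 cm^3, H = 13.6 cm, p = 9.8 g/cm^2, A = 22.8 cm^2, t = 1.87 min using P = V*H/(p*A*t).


Formula: Permeability Number P = (V * H) / (p * A * t)
Numerator: V * H = 2979 * 13.6 = 40514.4
Denominator: p * A * t = 9.8 * 22.8 * 1.87 = 417.8328
P = 40514.4 / 417.8328 = 96.9632

Final answer: 96.9632


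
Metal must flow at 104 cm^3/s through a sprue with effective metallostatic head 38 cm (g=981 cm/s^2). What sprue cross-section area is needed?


Formula: v = sqrt(2*g*h), A = Q/v
Velocity: v = sqrt(2 * 981 * 38) = sqrt(74556) = 273.0494 cm/s
Sprue area: A = Q / v = 104 / 273.0494 = 0.3809 cm^2

0.3809 cm^2


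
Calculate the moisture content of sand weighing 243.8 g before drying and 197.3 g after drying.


Formula: MC = (W_wet - W_dry) / W_wet * 100
Water mass = 243.8 - 197.3 = 46.5 g
MC = 46.5 / 243.8 * 100 = 19.0730%

Final answer: 19.0730%


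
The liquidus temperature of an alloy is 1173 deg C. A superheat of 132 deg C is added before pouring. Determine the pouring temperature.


Formula: T_pour = T_melt + Superheat
T_pour = 1173 + 132 = 1305 deg C


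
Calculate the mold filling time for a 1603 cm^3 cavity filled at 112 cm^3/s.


Formula: t_fill = V_mold / Q_flow
t = 1603 cm^3 / 112 cm^3/s = 14.3125 s

14.3125 s


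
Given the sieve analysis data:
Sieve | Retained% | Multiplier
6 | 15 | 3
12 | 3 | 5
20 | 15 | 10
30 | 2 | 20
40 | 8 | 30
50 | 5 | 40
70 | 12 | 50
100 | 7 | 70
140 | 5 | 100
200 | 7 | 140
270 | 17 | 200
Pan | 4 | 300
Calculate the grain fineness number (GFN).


Formula: GFN = sum(pct * multiplier) / sum(pct)
sum(pct * multiplier) = 7860
sum(pct) = 100
GFN = 7860 / 100 = 78.60


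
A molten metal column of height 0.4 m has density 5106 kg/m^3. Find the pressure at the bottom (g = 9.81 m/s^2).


Formula: P = rho * g * h
rho * g = 5106 * 9.81 = 50089.86 N/m^3
P = 50089.86 * 0.4 = 20035.9440 Pa


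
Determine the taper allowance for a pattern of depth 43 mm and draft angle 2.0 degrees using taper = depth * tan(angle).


Formula: taper = depth * tan(draft_angle)
tan(2.0 deg) = 0.0349208
taper = 43 mm * 0.0349208 = 1.5016 mm


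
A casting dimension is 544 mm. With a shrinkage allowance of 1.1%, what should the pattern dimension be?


Formula: L_pattern = L_casting * (1 + shrinkage_rate/100)
Shrinkage factor = 1 + 1.1/100 = 1.011
L_pattern = 544 mm * 1.011 = 549.9840 mm


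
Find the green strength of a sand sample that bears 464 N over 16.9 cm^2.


Formula: Compressive Strength = Force / Area
Strength = 464 N / 16.9 cm^2 = 27.4556 N/cm^2

27.4556 N/cm^2


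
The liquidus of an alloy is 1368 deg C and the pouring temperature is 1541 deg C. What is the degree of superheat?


Formula: Superheat = T_pour - T_melt
Superheat = 1541 - 1368 = 173 deg C

Answer: 173 deg C


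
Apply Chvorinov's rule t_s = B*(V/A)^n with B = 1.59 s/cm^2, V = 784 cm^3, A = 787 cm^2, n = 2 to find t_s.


Formula: t_s = B * (V/A)^n  (Chvorinov's rule, n=2)
Modulus M = V/A = 784/787 = 0.996188 cm
M^2 = 0.996188^2 = 0.992391 cm^2
t_s = 1.59 * 0.992391 = 1.5779 s


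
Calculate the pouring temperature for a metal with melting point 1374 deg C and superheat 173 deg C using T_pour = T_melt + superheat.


Formula: T_pour = T_melt + Superheat
T_pour = 1374 + 173 = 1547 deg C

Final answer: 1547 deg C


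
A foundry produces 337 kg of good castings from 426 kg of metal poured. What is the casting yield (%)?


Formula: Casting Yield = (W_good / W_total) * 100
Yield = (337 kg / 426 kg) * 100 = 79.1080%


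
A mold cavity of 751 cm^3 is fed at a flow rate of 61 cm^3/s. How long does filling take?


Formula: t_fill = V_mold / Q_flow
t = 751 cm^3 / 61 cm^3/s = 12.3115 s


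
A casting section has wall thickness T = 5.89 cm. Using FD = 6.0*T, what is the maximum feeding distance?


Formula: FD = 6.0 * T  (riser feeding-distance rule)
FD = 6.0 * 5.89 cm = 35.3400 cm

Answer: 35.3400 cm


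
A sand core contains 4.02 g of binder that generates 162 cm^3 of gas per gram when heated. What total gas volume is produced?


Formula: V_gas = W_binder * gas_evolution_rate
V = 4.02 g * 162 cm^3/g = 651.2400 cm^3

Final answer: 651.2400 cm^3


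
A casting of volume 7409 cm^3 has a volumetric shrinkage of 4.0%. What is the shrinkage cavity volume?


Formula: V_shrink = V_casting * shrinkage_pct / 100
V_shrink = 7409 cm^3 * 4.0 / 100 = 296.3600 cm^3


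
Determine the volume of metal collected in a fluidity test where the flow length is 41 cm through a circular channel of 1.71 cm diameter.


Formula: V = pi * (d/2)^2 * L  (cylinder volume)
Radius = 1.71/2 = 0.855 cm
V = pi * 0.855^2 * 41 = 94.1599 cm^3

Answer: 94.1599 cm^3


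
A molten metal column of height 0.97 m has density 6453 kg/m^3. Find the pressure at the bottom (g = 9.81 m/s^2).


Formula: P = rho * g * h
rho * g = 6453 * 9.81 = 63303.93 N/m^3
P = 63303.93 * 0.97 = 61404.8121 Pa

Answer: 61404.8121 Pa


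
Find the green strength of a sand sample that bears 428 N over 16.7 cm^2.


Formula: Compressive Strength = Force / Area
Strength = 428 N / 16.7 cm^2 = 25.6287 N/cm^2

25.6287 N/cm^2


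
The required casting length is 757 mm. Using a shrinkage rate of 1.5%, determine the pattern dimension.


Formula: L_pattern = L_casting * (1 + shrinkage_rate/100)
Shrinkage factor = 1 + 1.5/100 = 1.015
L_pattern = 757 mm * 1.015 = 768.3550 mm


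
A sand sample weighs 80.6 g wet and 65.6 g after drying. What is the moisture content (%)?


Formula: MC = (W_wet - W_dry) / W_wet * 100
Water mass = 80.6 - 65.6 = 15.0 g
MC = 15.0 / 80.6 * 100 = 18.6104%

Final answer: 18.6104%


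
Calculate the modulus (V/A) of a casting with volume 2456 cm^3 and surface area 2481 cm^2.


Formula: Casting Modulus M = V / A
M = 2456 cm^3 / 2481 cm^2 = 0.9899 cm

Final answer: 0.9899 cm


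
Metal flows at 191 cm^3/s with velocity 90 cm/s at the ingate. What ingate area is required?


Formula: A_ingate = Q / v  (continuity equation)
A = 191 cm^3/s / 90 cm/s = 2.1222 cm^2

Answer: 2.1222 cm^2


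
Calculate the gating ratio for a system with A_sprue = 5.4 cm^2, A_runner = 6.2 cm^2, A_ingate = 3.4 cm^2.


Sprue:Runner:Ingate = 1 : 6.2/5.4 : 3.4/5.4 = 1:1.15:0.63

1:1.15:0.63


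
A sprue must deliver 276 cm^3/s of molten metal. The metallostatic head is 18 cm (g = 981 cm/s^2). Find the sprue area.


Formula: v = sqrt(2*g*h), A = Q/v
Velocity: v = sqrt(2 * 981 * 18) = sqrt(35316) = 187.9255 cm/s
Sprue area: A = Q / v = 276 / 187.9255 = 1.4687 cm^2

1.4687 cm^2


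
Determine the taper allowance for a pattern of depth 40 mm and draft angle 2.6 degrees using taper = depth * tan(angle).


Formula: taper = depth * tan(draft_angle)
tan(2.6 deg) = 0.0454097
taper = 40 mm * 0.0454097 = 1.8164 mm


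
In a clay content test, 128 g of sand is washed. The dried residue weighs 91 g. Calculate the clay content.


Formula: Clay% = (W_total - W_washed) / W_total * 100
Clay mass = 128 - 91 = 37 g
Clay% = 37 / 128 * 100 = 28.9062%

Answer: 28.9062%


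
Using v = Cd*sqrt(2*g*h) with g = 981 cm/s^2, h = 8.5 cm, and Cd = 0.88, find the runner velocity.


Formula: v = Cd * sqrt(2 * g * h)  (Torricelli with discharge coefficient)
2*g*h = 2 * 981 * 8.5 = 16677.0 cm^2/s^2
sqrt(16677.0) = 129.13946 cm/s
v = 0.88 * 129.13946 = 113.6427 cm/s

113.6427 cm/s
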